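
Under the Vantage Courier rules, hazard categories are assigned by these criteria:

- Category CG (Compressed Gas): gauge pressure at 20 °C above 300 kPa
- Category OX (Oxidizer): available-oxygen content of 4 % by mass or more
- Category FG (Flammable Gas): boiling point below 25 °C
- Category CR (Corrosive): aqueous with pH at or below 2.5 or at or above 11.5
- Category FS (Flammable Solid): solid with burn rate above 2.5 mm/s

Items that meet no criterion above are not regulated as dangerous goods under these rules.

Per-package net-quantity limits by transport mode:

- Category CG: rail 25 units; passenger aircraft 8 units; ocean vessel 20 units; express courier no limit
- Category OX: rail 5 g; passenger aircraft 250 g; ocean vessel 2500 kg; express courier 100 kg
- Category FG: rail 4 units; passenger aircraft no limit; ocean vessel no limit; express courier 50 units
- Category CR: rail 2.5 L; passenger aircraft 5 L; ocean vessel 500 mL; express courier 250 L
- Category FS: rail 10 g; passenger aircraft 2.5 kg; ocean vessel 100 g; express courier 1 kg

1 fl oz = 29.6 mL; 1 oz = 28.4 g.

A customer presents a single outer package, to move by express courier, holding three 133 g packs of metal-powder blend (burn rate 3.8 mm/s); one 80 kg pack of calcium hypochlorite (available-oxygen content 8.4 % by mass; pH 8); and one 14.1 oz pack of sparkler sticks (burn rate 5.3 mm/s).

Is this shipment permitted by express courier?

With burn rate 3.8 mm/s (> 2.5 mm/s), the metal-powder blend falls in Category FS.
Available-oxygen content 8.4 % by mass meets the Category OX criterion (Oxidizer), so the calcium hypochlorite is Category OX.
The sparkler sticks have burn rate 5.3 mm/s, which is > 2.5 mm/s, so they are Category FS (Flammable Solid).
Total Category FS: (three 133 g packs = 399 g) + (one 14.1 oz pack = 400.44 g) = 799.44 g.
799.44 g ≤ 1 kg (express courier limit, Category FS) — within limit.
Category OX quantity: 80 kg.
That is within the Category OX express courier limit of 100 kg.
Every hazard category is within its express courier limit and no segregation rule is violated.

Yes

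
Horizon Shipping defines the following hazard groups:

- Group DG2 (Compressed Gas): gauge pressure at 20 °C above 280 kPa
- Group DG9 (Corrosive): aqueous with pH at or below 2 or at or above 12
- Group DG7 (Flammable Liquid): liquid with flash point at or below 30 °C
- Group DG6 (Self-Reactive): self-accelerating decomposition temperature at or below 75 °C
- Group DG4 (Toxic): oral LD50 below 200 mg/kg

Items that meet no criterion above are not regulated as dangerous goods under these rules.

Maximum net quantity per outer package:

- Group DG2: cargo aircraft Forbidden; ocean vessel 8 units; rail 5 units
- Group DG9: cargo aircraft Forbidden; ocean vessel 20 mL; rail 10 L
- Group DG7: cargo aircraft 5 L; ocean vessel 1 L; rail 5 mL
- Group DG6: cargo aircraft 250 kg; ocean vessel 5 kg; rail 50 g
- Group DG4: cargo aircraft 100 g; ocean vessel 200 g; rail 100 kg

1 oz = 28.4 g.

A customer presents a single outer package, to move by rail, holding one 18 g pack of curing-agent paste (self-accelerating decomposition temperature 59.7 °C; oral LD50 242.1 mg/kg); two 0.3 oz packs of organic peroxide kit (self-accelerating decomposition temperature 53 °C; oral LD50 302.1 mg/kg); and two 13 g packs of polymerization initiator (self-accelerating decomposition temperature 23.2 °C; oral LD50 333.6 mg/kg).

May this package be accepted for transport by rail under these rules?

Self-accelerating decomposition temperature 59.7 °C meets the Group DG6 criterion (Self-Reactive), so the curing-agent paste is Group DG6.
Self-accelerating decomposition temperature 53 °C meets the Group DG6 criterion (Self-Reactive), so the organic peroxide kit is Group DG6.
Polymerization initiator: self-accelerating decomposition temperature 23.2 °C ≤ 75 °C → Group DG6 (Self-Reactive).
Total Group DG6: 18 g + (two 0.3 oz packs = 17.04 g) + (two 13 g packs = 26 g) = 61.04 g.
61.04 g > 50 g (rail limit, Group DG6) — over the limit.

No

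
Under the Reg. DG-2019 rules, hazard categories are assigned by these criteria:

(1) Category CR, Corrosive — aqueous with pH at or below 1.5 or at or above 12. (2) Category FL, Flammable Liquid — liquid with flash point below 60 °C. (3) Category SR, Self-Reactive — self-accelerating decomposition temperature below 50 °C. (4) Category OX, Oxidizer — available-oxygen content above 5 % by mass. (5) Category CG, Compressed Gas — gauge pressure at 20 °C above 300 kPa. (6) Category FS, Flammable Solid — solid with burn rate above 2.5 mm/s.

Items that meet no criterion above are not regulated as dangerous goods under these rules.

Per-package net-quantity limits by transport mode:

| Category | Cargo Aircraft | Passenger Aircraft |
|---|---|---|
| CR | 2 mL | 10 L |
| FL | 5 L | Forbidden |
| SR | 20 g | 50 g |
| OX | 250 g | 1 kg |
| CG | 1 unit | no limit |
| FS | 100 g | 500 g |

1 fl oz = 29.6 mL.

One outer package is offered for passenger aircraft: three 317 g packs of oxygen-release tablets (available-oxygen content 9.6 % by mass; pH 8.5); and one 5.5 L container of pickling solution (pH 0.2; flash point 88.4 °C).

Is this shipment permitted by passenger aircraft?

Yes

The oxygen-release tablets have available-oxygen content 9.6 % by mass, which is > 5 % by mass, so they are Category OX (Oxidizer).
pH 0.2 meets the Category CR criterion (Corrosive), so the pickling solution is Category CR.
Category CR quantity: 5.5 L.
That is within the Category CR passenger aircraft limit of 10 L.
Category OX quantity: three 317 g packs = 951 g.
That is within the Category OX passenger aircraft limit of 1 kg.
Every hazard category is within its passenger aircraft limit and no segregation rule is violated.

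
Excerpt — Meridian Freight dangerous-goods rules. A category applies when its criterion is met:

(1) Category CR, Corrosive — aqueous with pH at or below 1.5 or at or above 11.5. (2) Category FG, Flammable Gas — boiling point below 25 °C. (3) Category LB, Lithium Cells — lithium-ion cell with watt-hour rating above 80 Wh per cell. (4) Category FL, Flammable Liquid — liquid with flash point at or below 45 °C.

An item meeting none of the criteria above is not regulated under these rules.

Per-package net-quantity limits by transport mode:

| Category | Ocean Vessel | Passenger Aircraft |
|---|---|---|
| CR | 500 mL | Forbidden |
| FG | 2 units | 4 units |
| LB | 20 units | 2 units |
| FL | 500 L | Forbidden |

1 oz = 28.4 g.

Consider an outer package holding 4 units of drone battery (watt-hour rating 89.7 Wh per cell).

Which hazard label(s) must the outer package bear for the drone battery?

With watt-hour rating 89.7 Wh per cell (> 80 Wh per cell), the drone battery falls in Category LB.
Only the Category LB label is required.

Category LB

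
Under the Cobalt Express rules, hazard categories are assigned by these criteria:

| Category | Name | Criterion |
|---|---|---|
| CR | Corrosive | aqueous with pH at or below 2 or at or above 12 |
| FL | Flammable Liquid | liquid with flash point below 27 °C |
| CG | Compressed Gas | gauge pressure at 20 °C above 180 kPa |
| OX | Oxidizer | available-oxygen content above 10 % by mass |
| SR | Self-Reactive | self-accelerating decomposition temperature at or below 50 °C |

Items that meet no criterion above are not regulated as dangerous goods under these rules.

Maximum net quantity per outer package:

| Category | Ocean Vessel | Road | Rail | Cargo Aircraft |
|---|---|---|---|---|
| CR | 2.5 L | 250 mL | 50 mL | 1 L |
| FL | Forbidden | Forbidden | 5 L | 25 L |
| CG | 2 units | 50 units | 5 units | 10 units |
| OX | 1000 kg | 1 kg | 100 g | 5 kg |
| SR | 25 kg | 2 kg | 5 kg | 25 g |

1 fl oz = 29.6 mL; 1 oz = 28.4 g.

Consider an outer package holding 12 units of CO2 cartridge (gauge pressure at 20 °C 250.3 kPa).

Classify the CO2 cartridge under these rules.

Category CG

With gauge pressure at 20 °C 250.3 kPa (> 180 kPa), the CO2 cartridge falls in Category CG.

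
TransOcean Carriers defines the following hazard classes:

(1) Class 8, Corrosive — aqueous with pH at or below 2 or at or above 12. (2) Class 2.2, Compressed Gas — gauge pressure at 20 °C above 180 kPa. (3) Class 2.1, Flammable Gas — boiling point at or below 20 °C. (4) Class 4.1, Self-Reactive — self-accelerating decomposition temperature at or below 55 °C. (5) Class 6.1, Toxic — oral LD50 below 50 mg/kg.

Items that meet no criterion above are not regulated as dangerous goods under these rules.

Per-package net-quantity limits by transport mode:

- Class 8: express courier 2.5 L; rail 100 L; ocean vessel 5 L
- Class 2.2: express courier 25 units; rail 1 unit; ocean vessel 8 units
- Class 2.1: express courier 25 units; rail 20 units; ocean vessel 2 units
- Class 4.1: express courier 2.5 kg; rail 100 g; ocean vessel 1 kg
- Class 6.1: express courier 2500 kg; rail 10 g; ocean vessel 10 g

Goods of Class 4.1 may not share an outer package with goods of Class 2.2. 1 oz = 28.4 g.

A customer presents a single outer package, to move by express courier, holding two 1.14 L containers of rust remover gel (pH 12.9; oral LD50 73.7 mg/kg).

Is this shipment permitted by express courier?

Yes

With pH 12.9 (≥ 12), the rust remover gel falls in Class 8.
Class 8 quantity: two 1.14 L containers = 2.28 L.
That is within the Class 8 express courier limit of 2.5 L.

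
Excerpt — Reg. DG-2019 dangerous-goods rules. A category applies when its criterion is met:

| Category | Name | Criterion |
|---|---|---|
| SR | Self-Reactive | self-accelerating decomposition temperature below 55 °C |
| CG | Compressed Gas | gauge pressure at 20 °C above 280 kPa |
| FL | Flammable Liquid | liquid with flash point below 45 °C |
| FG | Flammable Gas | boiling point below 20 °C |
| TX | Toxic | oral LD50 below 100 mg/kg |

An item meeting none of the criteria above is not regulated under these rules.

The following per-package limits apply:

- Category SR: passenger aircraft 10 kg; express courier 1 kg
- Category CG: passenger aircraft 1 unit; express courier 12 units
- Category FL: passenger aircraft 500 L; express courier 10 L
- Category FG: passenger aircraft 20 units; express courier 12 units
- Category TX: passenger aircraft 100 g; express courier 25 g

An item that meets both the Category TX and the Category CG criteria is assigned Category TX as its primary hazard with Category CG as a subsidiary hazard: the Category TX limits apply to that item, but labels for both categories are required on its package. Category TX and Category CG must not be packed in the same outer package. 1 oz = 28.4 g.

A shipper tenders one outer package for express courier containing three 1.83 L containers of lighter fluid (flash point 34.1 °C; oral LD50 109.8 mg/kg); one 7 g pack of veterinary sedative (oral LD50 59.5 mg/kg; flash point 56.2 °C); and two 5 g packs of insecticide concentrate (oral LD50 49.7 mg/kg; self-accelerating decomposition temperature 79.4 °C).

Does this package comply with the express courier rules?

Yes

Flash point 34.1 °C meets the Category FL criterion (Flammable Liquid), so the lighter fluid is Category FL.
Veterinary sedative: oral LD50 59.5 mg/kg < 100 mg/kg → Category TX (Toxic).
Insecticide concentrate: oral LD50 49.7 mg/kg < 100 mg/kg → Category TX (Toxic).
Category TX net quantity: 7 g + (two 5 g packs = 10 g) = 17 g.
That is within the Category TX express courier limit of 25 g.
Category FL quantity: three 1.83 L containers = 5.49 L.
5.49 L ≤ 10 L (express courier limit, Category FL) — within limit.
The segregation rule (Category TX with Category CG) does not apply to Category TX with Category FL.
Every hazard category is within its express courier limit and no segregation rule is violated.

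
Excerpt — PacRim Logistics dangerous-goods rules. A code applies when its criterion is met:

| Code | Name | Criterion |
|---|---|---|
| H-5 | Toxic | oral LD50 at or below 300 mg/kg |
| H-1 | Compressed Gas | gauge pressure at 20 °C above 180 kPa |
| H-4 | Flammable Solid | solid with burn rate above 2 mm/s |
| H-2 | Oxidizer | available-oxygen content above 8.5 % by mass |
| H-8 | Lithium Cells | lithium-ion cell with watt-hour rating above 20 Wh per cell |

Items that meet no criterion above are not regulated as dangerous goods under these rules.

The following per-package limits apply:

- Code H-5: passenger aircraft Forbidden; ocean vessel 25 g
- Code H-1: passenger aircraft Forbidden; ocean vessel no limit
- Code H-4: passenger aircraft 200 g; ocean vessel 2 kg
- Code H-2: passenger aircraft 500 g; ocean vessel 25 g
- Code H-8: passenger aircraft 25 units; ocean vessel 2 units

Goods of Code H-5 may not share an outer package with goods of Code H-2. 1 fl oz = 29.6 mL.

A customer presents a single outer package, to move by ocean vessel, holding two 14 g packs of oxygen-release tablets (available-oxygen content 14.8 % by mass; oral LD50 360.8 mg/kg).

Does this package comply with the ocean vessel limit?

No

With available-oxygen content 14.8 % by mass (> 8.5 % by mass), the oxygen-release tablets fall in Code H-2.
Code H-2 quantity: two 14 g packs = 28 g.
28 g > 25 g (ocean vessel limit, Code H-2) — over the limit.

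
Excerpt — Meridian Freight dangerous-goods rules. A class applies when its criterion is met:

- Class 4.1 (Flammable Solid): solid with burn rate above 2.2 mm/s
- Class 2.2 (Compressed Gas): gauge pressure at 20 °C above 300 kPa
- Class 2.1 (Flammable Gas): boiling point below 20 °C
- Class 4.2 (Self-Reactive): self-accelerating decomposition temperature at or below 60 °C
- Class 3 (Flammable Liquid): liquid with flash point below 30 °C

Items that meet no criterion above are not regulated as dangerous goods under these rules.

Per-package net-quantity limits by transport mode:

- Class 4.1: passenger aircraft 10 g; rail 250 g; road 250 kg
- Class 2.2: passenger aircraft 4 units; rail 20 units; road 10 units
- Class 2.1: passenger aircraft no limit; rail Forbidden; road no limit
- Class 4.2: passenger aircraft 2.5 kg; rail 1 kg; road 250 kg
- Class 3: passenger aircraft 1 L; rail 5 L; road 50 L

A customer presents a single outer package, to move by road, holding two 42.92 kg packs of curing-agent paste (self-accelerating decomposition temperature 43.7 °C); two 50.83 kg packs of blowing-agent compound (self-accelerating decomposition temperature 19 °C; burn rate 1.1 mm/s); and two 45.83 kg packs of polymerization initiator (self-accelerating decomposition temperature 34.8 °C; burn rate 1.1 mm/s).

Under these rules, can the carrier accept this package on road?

No

Curing-agent paste: self-accelerating decomposition temperature 43.7 °C ≤ 60 °C → Class 4.2 (Self-Reactive).
The blowing-agent compound has self-accelerating decomposition temperature 19 °C, which is ≤ 60 °C, so it is Class 4.2 (Self-Reactive).
Self-accelerating decomposition temperature 34.8 °C meets the Class 4.2 criterion (Self-Reactive), so the polymerization initiator is Class 4.2.
Class 4.2 net quantity: (two 42.92 kg packs = 85.84 kg) + (two 50.83 kg packs = 101.66 kg) + (two 45.83 kg packs = 91.66 kg) = 279.16 kg.
279.16 kg exceeds the road limit of 250 kg for Class 4.2.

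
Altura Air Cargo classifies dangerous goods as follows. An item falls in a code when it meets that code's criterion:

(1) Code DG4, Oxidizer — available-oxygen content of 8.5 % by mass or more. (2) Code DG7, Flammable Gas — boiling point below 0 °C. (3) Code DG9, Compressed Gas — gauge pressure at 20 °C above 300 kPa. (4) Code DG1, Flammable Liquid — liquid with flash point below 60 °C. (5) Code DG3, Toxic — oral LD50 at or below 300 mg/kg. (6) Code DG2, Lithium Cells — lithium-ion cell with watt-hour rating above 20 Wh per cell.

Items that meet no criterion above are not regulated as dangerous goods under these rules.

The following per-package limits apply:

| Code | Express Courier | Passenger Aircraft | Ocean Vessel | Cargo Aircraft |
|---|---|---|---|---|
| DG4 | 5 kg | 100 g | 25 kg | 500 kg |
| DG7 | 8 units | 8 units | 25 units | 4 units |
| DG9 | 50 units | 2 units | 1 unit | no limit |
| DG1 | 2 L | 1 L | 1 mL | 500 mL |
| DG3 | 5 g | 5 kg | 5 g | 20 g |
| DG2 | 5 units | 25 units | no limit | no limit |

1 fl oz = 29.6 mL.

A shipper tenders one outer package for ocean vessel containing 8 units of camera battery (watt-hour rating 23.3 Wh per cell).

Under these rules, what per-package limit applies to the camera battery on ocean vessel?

no limit

Camera battery: watt-hour rating 23.3 Wh per cell > 20 Wh per cell → Code DG2 (Lithium Cells).
The ocean vessel limit for Code DG2 is no limit.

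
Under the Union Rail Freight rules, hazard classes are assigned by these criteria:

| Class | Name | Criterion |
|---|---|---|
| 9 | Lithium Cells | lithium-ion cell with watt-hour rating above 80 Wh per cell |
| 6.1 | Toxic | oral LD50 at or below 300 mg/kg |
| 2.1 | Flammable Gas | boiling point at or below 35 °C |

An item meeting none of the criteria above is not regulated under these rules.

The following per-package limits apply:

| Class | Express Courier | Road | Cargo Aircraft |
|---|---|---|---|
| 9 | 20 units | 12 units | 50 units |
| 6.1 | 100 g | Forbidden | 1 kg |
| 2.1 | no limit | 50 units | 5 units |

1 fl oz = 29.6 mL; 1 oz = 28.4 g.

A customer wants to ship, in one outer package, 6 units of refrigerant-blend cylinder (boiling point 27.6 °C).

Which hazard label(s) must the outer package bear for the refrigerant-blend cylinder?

Class 2.1

Boiling point 27.6 °C meets the Class 2.1 criterion (Flammable Gas), so the refrigerant-blend cylinder is Class 2.1.
Only the Class 2.1 label is required.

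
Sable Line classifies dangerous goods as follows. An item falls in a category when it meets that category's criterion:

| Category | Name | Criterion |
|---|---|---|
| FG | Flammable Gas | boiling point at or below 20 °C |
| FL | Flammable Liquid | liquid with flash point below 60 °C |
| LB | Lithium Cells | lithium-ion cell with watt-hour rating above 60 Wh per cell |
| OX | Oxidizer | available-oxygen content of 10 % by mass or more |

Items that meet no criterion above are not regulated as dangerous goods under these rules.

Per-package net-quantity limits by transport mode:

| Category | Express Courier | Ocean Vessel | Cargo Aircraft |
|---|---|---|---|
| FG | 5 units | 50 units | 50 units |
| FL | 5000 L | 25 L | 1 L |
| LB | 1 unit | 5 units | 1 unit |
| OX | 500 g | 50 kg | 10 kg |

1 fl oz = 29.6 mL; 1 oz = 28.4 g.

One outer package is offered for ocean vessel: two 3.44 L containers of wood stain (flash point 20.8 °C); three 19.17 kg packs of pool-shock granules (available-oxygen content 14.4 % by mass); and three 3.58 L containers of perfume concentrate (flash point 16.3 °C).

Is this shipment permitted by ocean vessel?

Flash point 20.8 °C meets the Category FL criterion (Flammable Liquid), so the wood stain is Category FL.
Pool-shock granules: available-oxygen content 14.4 % by mass ≥ 10 % by mass → Category OX (Oxidizer).
With flash point 16.3 °C (< 60 °C), the perfume concentrate falls in Category FL.
Total Category FL: (two 3.44 L containers = 6.88 L) + (three 3.58 L containers = 10.74 L) = 17.62 L.
17.62 L ≤ 25 L (ocean vessel limit, Category FL) — within limit.
Category OX quantity: three 19.17 kg packs = 57.51 kg.
57.51 kg exceeds the ocean vessel limit of 50 kg for Category OX.

No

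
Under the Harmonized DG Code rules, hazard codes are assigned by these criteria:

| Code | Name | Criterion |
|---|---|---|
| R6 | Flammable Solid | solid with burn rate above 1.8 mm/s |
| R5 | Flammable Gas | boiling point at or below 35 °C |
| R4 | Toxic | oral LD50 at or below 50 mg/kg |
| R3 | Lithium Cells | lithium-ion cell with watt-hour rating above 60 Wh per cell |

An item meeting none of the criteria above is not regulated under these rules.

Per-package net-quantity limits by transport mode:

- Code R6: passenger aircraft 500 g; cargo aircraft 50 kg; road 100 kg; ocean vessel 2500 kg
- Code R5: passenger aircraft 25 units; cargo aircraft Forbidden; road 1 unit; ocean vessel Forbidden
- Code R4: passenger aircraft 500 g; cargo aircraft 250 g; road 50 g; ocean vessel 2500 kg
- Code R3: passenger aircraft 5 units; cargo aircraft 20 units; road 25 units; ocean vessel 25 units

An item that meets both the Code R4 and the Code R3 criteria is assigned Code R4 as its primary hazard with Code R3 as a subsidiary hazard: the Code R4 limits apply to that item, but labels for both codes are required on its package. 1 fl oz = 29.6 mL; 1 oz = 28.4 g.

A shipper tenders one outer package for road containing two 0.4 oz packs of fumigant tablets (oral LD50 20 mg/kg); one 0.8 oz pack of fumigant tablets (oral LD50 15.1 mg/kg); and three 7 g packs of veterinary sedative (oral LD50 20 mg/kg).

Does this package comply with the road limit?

No

Oral LD50 20 mg/kg meets the Code R4 criterion (Toxic), so the fumigant tablets are Code R4.
Fumigant tablets: oral LD50 15.1 mg/kg ≤ 50 mg/kg → Code R4 (Toxic).
With oral LD50 20 mg/kg (≤ 50 mg/kg), the veterinary sedative falls in Code R4.
Code R4 net quantity: (two 0.4 oz packs = 22.72 g) + (one 0.8 oz pack = 22.72 g) + (three 7 g packs = 21 g) = 66.44 g.
That exceeds the Code R4 road limit of 50 g.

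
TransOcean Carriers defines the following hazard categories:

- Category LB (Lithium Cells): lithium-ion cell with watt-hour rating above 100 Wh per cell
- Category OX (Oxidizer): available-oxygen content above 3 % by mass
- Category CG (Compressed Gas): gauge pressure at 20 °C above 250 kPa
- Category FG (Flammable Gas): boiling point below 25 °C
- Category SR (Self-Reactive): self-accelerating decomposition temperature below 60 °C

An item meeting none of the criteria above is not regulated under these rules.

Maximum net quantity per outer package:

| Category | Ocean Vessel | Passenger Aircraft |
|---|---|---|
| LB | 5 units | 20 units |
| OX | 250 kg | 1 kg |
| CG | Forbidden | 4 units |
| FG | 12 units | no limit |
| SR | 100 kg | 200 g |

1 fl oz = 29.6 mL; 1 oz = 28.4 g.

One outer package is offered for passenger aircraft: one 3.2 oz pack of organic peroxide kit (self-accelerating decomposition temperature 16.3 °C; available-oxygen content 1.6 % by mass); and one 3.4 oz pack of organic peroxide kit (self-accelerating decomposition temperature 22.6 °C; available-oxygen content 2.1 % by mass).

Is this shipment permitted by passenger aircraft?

Yes

Organic peroxide kit: self-accelerating decomposition temperature 16.3 °C < 60 °C → Category SR (Self-Reactive).
The organic peroxide kit has self-accelerating decomposition temperature 22.6 °C, which is < 60 °C, so it is Category SR (Self-Reactive).
Category SR net quantity: (one 3.2 oz pack = 90.88 g) + (one 3.4 oz pack = 96.56 g) = 187.44 g.
187.44 g is within the passenger aircraft limit of 200 g for Category SR.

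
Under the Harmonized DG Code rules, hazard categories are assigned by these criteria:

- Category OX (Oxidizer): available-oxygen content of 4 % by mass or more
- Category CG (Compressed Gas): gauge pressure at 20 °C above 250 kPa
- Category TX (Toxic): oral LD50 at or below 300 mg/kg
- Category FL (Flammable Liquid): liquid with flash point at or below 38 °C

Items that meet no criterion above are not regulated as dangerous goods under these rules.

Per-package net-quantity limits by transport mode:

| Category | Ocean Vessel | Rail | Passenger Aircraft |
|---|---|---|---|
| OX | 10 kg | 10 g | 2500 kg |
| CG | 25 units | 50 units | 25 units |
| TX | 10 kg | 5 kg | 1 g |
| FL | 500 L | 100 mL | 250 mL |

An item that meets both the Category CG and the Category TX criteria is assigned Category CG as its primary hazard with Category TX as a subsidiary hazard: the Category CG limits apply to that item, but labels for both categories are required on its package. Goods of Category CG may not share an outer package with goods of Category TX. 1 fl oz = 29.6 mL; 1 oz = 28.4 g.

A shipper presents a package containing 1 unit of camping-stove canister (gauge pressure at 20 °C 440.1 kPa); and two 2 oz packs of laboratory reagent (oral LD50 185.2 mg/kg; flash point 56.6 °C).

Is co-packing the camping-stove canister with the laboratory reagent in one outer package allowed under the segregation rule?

The camping-stove canister has gauge pressure at 20 °C 440.1 kPa, which is > 250 kPa, so it is Category CG (Compressed Gas).
Oral LD50 185.2 mg/kg meets the Category TX criterion (Toxic), so the laboratory reagent is Category TX.
Category CG and Category TX may not share an outer package.

No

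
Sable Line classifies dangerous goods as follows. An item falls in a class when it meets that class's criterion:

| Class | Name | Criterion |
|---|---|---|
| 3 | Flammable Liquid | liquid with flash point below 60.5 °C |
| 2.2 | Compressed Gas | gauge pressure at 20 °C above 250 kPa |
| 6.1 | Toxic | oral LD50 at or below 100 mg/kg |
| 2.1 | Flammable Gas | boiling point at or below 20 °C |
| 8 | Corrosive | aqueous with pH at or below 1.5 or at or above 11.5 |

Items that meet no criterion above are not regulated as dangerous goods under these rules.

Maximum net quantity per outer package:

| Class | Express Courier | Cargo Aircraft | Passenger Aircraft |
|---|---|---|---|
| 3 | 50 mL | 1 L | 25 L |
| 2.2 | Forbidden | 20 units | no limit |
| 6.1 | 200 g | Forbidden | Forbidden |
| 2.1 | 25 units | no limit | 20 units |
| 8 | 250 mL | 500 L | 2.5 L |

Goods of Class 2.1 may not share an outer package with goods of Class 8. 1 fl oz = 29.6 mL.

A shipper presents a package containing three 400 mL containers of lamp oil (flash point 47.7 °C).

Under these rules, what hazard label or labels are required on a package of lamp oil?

Class 3

The lamp oil has flash point 47.7 °C, which is < 60.5 °C, so it is Class 3 (Flammable Liquid).
Only the Class 3 label is required.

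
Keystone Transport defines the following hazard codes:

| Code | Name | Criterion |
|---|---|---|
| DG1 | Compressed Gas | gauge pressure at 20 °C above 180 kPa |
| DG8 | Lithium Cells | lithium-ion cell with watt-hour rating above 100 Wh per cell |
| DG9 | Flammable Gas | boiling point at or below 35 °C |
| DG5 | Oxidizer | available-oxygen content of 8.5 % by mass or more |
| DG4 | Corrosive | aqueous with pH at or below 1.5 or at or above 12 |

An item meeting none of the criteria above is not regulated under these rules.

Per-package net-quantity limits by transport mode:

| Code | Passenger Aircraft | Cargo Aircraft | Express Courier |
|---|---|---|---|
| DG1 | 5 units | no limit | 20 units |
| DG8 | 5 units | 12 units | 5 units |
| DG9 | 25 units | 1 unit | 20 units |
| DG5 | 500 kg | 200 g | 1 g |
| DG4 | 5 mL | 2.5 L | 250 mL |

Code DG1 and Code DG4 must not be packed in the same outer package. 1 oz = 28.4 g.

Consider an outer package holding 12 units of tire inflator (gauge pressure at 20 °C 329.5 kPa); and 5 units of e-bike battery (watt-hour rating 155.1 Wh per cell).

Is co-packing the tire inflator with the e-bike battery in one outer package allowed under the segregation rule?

Yes

With gauge pressure at 20 °C 329.5 kPa (> 180 kPa), the tire inflator falls in Code DG1.
Watt-hour rating 155.1 Wh per cell meets the Code DG8 criterion (Lithium Cells), so the e-bike battery is Code DG8.
No segregation rule bars Code DG1 with Code DG8.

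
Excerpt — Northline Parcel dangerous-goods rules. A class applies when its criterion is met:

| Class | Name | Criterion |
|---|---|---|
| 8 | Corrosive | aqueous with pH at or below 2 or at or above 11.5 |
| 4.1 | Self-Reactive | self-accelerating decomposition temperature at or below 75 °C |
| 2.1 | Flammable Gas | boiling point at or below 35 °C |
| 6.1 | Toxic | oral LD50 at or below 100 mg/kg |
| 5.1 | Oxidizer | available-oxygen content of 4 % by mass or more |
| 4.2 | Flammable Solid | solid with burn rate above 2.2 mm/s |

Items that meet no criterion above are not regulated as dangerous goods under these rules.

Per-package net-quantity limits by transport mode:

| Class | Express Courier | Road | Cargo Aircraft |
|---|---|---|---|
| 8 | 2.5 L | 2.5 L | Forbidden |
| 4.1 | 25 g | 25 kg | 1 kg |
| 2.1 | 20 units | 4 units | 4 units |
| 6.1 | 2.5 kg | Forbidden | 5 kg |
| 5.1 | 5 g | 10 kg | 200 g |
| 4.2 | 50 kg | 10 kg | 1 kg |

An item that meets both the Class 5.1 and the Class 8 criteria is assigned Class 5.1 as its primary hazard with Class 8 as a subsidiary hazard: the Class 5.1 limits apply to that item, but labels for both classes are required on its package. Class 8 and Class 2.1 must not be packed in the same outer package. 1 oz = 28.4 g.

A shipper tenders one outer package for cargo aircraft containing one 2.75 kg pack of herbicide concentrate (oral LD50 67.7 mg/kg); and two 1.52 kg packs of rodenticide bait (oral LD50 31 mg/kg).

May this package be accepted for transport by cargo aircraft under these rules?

No

The herbicide concentrate has oral LD50 67.7 mg/kg, which is ≤ 100 mg/kg, so it is Class 6.1 (Toxic).
With oral LD50 31 mg/kg (≤ 100 mg/kg), the rodenticide bait falls in Class 6.1.
Class 6.1 net quantity: 2.75 kg + (two 1.52 kg packs = 3.04 kg) = 5.79 kg.
That exceeds the Class 6.1 cargo aircraft limit of 5 kg.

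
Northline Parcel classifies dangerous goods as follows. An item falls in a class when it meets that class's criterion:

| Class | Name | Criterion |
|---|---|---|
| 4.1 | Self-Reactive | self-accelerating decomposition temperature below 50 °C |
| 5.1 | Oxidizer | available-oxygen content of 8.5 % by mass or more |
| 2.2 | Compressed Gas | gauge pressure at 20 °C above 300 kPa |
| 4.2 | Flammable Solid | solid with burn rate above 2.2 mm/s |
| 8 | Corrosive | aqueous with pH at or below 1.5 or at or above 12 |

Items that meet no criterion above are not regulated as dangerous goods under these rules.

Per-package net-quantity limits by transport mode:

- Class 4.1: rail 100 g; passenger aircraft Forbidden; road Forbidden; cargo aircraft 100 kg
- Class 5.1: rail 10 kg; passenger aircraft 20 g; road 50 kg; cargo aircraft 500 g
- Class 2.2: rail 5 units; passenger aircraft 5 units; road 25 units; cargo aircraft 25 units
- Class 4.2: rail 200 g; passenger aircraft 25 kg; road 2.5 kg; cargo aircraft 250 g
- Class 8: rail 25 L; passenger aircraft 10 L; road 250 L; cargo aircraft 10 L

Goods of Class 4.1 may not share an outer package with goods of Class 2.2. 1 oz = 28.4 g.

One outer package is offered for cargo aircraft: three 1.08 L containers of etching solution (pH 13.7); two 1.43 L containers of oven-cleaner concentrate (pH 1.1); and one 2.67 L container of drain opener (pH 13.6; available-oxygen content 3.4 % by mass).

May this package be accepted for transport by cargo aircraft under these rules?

The etching solution has pH 13.7, which is ≥ 12, so it is Class 8 (Corrosive).
The oven-cleaner concentrate has pH 1.1, which is ≤ 1.5, so it is Class 8 (Corrosive).
The drain opener has pH 13.6, which is ≥ 12, so it is Class 8 (Corrosive).
Total Class 8: (three 1.08 L containers = 3.24 L) + (two 1.43 L containers = 2.86 L) + 2.67 L = 8.77 L.
8.77 L ≤ 10 L (cargo aircraft limit, Class 8) — within limit.

Yes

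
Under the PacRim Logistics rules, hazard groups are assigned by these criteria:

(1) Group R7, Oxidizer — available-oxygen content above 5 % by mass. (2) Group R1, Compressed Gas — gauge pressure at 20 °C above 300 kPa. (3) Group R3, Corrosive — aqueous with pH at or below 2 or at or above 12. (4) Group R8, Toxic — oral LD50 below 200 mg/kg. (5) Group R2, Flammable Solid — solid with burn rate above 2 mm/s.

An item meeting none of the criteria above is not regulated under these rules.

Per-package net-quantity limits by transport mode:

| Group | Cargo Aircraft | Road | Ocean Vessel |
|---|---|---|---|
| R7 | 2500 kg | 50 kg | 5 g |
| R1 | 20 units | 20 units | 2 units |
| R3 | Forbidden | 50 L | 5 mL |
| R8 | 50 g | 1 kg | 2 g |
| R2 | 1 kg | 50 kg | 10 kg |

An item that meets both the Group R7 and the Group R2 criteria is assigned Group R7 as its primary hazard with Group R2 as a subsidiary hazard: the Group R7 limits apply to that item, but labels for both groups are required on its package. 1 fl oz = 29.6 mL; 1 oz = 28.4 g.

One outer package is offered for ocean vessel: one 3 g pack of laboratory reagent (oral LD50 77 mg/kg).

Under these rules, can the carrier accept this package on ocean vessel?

No

Laboratory reagent: oral LD50 77 mg/kg < 200 mg/kg → Group R8 (Toxic).
Group R8 quantity: 3 g.
3 g exceeds the ocean vessel limit of 2 g for Group R8.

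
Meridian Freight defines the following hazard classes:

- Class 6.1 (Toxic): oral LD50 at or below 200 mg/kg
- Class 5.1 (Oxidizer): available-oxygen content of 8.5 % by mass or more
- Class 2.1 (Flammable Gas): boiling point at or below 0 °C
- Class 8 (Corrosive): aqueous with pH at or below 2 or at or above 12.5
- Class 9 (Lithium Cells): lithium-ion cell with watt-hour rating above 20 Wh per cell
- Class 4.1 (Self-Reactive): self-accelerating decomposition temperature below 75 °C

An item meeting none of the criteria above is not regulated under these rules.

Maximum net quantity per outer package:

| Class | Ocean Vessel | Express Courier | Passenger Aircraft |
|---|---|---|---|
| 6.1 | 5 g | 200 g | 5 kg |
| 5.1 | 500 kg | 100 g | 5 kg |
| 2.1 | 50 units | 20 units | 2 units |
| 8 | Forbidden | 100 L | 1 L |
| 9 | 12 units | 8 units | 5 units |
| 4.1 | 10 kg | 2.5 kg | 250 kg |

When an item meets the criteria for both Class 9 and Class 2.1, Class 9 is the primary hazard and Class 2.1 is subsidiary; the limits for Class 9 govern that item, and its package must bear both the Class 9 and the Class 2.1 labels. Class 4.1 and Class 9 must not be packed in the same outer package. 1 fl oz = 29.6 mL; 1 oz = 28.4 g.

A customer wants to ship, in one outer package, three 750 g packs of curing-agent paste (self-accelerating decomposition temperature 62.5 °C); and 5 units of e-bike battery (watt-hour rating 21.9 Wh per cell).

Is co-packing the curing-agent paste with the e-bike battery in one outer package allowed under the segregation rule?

Self-accelerating decomposition temperature 62.5 °C meets the Class 4.1 criterion (Self-Reactive), so the curing-agent paste is Class 4.1.
Watt-hour rating 21.9 Wh per cell meets the Class 9 criterion (Lithium Cells), so the e-bike battery is Class 9.
Class 4.1 and Class 9 may not share an outer package.

No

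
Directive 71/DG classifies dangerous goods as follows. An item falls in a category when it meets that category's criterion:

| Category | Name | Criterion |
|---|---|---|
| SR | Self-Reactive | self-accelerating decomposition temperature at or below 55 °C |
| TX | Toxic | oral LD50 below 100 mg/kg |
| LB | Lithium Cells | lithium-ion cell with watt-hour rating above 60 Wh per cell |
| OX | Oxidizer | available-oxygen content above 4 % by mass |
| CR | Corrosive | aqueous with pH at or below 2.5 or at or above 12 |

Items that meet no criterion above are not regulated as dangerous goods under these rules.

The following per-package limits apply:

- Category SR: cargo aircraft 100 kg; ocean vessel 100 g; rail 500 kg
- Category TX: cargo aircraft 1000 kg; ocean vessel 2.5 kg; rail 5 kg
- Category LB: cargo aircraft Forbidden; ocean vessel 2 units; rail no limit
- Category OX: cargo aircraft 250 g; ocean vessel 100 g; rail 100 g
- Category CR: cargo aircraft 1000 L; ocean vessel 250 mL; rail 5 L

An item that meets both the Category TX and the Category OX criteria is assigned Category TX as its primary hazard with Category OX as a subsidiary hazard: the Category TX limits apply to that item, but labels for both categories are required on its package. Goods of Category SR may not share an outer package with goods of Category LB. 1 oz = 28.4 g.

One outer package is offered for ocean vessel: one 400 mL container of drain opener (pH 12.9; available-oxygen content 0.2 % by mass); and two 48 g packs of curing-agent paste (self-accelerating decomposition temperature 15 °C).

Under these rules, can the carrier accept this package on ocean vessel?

No

Drain opener: pH 12.9 ≥ 12 → Category CR (Corrosive).
Self-accelerating decomposition temperature 15 °C meets the Category SR criterion (Self-Reactive), so the curing-agent paste is Category SR.
Category CR quantity: 400 mL.
400 mL > 250 mL (ocean vessel limit, Category CR) — over the limit.
Category SR quantity: two 48 g packs = 96 g.
96 g is within the ocean vessel limit of 100 g for Category SR.
The segregation rule (Category SR with Category LB) does not apply to Category CR with Category SR.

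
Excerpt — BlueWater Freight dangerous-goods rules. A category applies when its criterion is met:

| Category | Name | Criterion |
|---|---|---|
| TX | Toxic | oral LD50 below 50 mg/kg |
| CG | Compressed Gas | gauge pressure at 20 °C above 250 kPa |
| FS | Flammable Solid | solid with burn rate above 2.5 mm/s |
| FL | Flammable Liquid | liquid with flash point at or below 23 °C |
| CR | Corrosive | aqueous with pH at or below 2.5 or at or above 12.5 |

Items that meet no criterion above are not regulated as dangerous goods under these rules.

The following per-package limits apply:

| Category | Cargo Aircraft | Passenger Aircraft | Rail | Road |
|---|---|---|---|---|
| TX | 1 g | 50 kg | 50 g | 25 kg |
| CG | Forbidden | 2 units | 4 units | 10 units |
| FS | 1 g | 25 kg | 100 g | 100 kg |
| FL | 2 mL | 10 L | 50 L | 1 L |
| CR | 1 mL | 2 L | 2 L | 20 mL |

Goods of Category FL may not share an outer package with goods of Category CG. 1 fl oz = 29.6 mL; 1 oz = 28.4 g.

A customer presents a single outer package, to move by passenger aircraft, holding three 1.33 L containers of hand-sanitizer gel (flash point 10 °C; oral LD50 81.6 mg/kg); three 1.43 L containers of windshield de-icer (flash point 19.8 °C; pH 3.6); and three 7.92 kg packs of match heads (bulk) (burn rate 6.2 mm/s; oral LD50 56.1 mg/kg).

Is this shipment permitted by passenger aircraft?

With flash point 10 °C (≤ 23 °C), the hand-sanitizer gel falls in Category FL.
The windshield de-icer has flash point 19.8 °C, which is ≤ 23 °C, so it is Category FL (Flammable Liquid).
With burn rate 6.2 mm/s (> 2.5 mm/s), the match heads (bulk) fall in Category FS.
Total Category FL: (three 1.33 L containers = 3.99 L) + (three 1.43 L containers = 4.29 L) = 8.28 L.
8.28 L is within the passenger aircraft limit of 10 L for Category FL.
Category FS quantity: three 7.92 kg packs = 23.76 kg.
23.76 kg is within the passenger aircraft limit of 25 kg for Category FS.
The segregation rule (Category FL with Category CG) does not apply to Category FL with Category FS.
Every hazard category is within its passenger aircraft limit and no segregation rule is violated.

Yes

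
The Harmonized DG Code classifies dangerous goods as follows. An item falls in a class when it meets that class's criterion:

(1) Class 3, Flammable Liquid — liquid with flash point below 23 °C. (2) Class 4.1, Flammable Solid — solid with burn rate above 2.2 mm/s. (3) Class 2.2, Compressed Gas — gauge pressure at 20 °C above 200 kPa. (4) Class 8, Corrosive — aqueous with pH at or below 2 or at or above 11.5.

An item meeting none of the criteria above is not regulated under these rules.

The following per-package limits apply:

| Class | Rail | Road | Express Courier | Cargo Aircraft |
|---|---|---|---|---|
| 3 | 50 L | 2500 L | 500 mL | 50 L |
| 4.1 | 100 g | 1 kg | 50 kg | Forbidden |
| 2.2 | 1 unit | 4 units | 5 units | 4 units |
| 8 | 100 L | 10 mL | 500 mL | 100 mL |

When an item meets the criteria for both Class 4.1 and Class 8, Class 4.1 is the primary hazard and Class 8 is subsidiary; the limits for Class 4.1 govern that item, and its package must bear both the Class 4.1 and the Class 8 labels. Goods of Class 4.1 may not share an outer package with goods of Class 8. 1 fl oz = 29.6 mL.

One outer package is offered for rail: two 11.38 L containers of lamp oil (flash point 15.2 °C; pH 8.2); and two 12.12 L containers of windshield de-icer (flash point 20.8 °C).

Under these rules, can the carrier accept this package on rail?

Yes

Lamp oil: flash point 15.2 °C < 23 °C → Class 3 (Flammable Liquid).
With flash point 20.8 °C (< 23 °C), the windshield de-icer falls in Class 3.
Class 3 net quantity: (two 11.38 L containers = 22.76 L) + (two 12.12 L containers = 24.24 L) = 47 L.
That is within the Class 3 rail limit of 50 L.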